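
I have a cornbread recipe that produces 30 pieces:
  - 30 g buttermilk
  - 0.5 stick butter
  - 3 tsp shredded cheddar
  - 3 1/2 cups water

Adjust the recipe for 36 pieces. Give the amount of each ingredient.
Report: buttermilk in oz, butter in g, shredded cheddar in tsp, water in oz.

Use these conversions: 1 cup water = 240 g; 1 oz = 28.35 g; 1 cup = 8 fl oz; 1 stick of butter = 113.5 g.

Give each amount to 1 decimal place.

Scaling factor: 36/30 = 6/5 = 1.2.
buttermilk: 30 g × 6/5 ÷ 28.35 g/oz ≈ 1.3 oz
butter: 0.5 stick × 6/5 × 113.5 g/stick = 68.1 g
shredded cheddar: 3 tsp × 6/5 = 3.6 tsp
water: 3.5 cup × 6/5 × 240 g/cup ÷ 28.35 g/oz ≈ 35.6 oz

buttermilk: 1.3 oz; butter: 68.1 g; shredded cheddar: 3.6 tsp; water: 35.6 oz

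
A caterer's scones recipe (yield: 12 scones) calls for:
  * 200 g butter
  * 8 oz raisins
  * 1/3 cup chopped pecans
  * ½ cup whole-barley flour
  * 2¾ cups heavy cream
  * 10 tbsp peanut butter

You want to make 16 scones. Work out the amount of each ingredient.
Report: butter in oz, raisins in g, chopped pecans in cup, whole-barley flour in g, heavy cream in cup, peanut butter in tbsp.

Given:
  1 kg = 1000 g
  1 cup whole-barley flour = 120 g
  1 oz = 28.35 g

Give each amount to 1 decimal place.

butter: 9.4 oz; raisins: 302.4 g; chopped pecans: 0.4 cup; whole-barley flour: 80.0 g; heavy cream: 3.7 cup; peanut butter: 13.3 tbsp

Scaling factor: 16/12 = 4/3.
butter: 200 g × 4/3 ÷ 28.35 g/oz ≈ 9.4 oz
raisins: 8 oz × 4/3 × 28.35 g/oz = 302.4 g
chopped pecans: 1/3 cup × 4/3 ≈ 0.4 cup
whole-barley flour: 0.5 cup × 4/3 × 120 g/cup = 80.0 g
heavy cream: 2.75 cup × 4/3 ≈ 3.7 cup
peanut butter: 10 tbsp × 4/3 ≈ 13.3 tbsp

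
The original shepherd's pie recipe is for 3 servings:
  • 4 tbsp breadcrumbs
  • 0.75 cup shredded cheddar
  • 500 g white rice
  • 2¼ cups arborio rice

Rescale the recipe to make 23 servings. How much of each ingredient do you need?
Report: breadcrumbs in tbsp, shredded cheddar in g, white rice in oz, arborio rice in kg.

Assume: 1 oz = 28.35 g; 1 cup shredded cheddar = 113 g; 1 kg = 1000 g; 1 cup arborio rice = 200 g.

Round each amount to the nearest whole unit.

breadcrumbs: 31 tbsp; shredded cheddar: 650 g; white rice: 135 oz; arborio rice: 3 kg

Scaling factor: 23/3.
breadcrumbs: 4 tbsp × 23/3 ≈ 31 tbsp
shredded cheddar: 0.75 cup × 23/3 × 113 g/cup ≈ 650 g
white rice: 500 g × 23/3 ÷ 28.35 g/oz ≈ 135 oz
arborio rice: 2.25 cup × 23/3 × 200 g/cup ÷ 1000 g/kg ≈ 3 kg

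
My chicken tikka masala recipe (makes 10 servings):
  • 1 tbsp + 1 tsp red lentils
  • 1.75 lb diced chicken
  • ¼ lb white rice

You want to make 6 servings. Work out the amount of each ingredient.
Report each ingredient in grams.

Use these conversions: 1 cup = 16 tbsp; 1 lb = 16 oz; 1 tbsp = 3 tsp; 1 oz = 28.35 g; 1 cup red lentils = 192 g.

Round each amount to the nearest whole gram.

Scaling factor: 6/10 = 3/5 = 0.6.
red lentils: (1 tbsp + 1 tsp = 4/3 tbsp) × 3/5 ÷ 16 tbsp/cup × 192 g/cup ≈ 10 g
diced chicken: 1.75 lb × 3/5 × 16 oz/lb × 28.35 g/oz ≈ 476 g
white rice: 0.25 lb × 3/5 × 16 oz/lb × 28.35 g/oz ≈ 68 g

red lentils: 10 g; diced chicken: 476 g; white rice: 68 g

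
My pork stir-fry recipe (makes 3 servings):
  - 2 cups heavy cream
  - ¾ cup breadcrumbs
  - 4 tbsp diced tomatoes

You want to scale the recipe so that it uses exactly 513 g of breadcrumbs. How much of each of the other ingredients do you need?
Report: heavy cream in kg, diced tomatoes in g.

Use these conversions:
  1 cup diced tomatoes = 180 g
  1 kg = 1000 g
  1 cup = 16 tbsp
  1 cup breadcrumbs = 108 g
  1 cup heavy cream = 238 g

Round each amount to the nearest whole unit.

The original recipe has 81 g of breadcrumbs, so the scaling factor is 513 ÷ 81 = 19/3.
heavy cream: 2 cup × 19/3 × 238 g/cup ÷ 1000 g/kg ≈ 3 kg
diced tomatoes: 4 tbsp × 19/3 ÷ 16 tbsp/cup × 180 g/cup = 285 g

heavy cream: 3 kg; diced tomatoes: 285 g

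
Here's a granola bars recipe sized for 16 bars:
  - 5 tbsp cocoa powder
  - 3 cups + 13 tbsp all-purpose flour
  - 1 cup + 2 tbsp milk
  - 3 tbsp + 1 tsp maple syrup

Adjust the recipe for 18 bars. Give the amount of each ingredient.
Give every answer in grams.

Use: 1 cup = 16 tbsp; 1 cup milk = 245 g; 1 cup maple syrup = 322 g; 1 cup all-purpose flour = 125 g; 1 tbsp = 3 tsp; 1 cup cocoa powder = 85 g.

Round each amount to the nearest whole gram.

cocoa powder: 30 g; all-purpose flour: 536 g; milk: 310 g; maple syrup: 75 g

Scaling factor: 18/16 = 9/8 = 1.125.
cocoa powder: 5 tbsp × 9/8 ÷ 16 tbsp/cup × 85 g/cup ≈ 30 g
all-purpose flour: (3 cup + 13 tbsp = 3.8125 cup) × 9/8 × 125 g/cup ≈ 536 g
milk: (1 cup + 2 tbsp = 1.125 cup) × 9/8 × 245 g/cup ≈ 310 g
maple syrup: (3 tbsp + 1 tsp = 10/3 tbsp) × 9/8 ÷ 16 tbsp/cup × 322 g/cup ≈ 75 g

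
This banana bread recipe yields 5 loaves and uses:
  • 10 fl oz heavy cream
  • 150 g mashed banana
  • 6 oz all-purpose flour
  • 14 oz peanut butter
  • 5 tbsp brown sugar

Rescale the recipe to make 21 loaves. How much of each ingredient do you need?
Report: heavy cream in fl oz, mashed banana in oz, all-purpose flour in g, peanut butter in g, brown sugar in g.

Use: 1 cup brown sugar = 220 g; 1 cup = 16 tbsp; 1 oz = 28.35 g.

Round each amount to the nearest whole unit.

Scaling factor: 21/5 = 4.2.
heavy cream: 10 fl oz × 21/5 = 42 fl oz
mashed banana: 150 g × 21/5 ÷ 28.35 g/oz ≈ 22 oz
all-purpose flour: 6 oz × 21/5 × 28.35 g/oz ≈ 714 g
peanut butter: 14 oz × 21/5 × 28.35 g/oz ≈ 1667 g
brown sugar: 5 tbsp × 21/5 ÷ 16 tbsp/cup × 220 g/cup ≈ 289 g

heavy cream: 42 fl oz; mashed banana: 22 oz; all-purpose flour: 714 g; peanut butter: 1667 g; brown sugar: 289 g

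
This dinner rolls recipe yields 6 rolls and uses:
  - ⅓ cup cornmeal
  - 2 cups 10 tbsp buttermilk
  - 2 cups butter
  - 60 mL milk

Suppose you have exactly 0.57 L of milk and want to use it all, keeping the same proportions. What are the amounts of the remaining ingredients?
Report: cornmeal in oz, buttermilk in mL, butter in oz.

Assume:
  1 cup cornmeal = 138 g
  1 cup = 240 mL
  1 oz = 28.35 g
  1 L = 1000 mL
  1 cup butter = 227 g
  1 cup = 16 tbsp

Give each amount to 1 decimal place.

cornmeal: 15.4 oz; buttermilk: 5985.0 mL; butter: 152.1 oz

The original recipe has 0.06 L of milk, so the scaling factor is 0.57 ÷ 0.06 = 19/2 = 9.5.
cornmeal: 1/3 cup × 19/2 × 138 g/cup ÷ 28.35 g/oz ≈ 15.4 oz
buttermilk: (2 cup + 10 tbsp = 2.625 cup) × 19/2 × 240 mL/cup = 5985.0 mL
butter: 2 cup × 19/2 × 227 g/cup ÷ 28.35 g/oz ≈ 152.1 oz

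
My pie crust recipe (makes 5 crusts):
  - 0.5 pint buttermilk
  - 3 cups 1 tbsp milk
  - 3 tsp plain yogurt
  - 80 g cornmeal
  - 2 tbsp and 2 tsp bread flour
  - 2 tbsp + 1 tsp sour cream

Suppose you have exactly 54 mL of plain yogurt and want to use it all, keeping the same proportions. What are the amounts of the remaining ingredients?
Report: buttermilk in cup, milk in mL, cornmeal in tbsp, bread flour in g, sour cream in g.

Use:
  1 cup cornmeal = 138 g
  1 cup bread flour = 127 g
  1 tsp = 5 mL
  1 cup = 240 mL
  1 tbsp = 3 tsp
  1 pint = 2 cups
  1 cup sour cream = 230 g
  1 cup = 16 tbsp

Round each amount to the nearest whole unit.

buttermilk: 4 cup; milk: 2646 mL; cornmeal: 33 tbsp; bread flour: 76 g; sour cream: 121 g

The original recipe has 15 mL of plain yogurt, so the scaling factor is 54 ÷ 15 = 18/5 = 3.6.
buttermilk: 0.5 pint × 18/5 × 2 cup/pint ≈ 4 cup
milk: (3 cup + 1 tbsp = 3.0625 cup) × 18/5 × 240 mL/cup = 2646 mL
cornmeal: 80 g × 18/5 ÷ 138 g/cup × 16 tbsp/cup ≈ 33 tbsp
bread flour: (2 tbsp + 2 tsp = 8/3 tbsp) × 18/5 ÷ 16 tbsp/cup × 127 g/cup ≈ 76 g
sour cream: (2 tbsp + 1 tsp = 7/3 tbsp) × 18/5 ÷ 16 tbsp/cup × 230 g/cup ≈ 121 g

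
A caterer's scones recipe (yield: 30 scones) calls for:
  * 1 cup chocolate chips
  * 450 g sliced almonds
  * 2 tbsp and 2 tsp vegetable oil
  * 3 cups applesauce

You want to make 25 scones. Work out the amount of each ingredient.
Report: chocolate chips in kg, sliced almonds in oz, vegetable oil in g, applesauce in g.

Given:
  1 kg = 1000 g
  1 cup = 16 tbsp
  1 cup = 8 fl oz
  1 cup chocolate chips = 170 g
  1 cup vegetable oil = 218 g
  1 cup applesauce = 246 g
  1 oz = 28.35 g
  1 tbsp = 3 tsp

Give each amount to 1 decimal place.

Scaling factor: 25/30 = 5/6.
chocolate chips: 1 cup × 5/6 × 170 g/cup ÷ 1000 g/kg ≈ 0.1 kg
sliced almonds: 450 g × 5/6 ÷ 28.35 g/oz ≈ 13.2 oz
vegetable oil: (2 tbsp + 2 tsp = 8/3 tbsp) × 5/6 ÷ 16 tbsp/cup × 218 g/cup ≈ 30.3 g
applesauce: 3 cup × 5/6 × 246 g/cup = 615.0 g

chocolate chips: 0.1 kg; sliced almonds: 13.2 oz; vegetable oil: 30.3 g; applesauce: 615.0 g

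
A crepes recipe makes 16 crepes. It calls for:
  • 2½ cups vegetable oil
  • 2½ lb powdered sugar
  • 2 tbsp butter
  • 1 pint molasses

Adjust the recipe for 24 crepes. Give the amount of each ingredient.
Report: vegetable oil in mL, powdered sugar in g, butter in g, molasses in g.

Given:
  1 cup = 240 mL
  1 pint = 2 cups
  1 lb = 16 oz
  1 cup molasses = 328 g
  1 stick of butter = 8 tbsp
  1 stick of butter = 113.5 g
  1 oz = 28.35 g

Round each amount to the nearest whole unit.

Scaling factor: 24/16 = 3/2 = 1.5.
vegetable oil: 2.5 cup × 3/2 × 240 mL/cup = 900 mL
powdered sugar: 2.5 lb × 3/2 × 16 oz/lb × 28.35 g/oz = 1701 g
butter: 2 tbsp × 3/2 ÷ 8 tbsp/stick × 113.5 g/stick ≈ 43 g
molasses: 1 pint × 3/2 × 2 cup/pint × 328 g/cup = 984 g

vegetable oil: 900 mL; powdered sugar: 1701 g; butter: 43 g; molasses: 984 g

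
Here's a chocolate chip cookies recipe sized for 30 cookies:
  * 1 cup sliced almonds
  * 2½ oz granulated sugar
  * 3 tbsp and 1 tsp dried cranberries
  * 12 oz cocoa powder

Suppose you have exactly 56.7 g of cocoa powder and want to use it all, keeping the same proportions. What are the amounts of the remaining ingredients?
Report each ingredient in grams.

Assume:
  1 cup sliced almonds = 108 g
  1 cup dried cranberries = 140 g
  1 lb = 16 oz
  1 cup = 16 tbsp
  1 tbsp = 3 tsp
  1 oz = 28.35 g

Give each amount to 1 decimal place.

The original recipe has 340.2 g of cocoa powder, so the scaling factor is 56.7 ÷ 340.2 = 1/6.
sliced almonds: 1 cup × 1/6 × 108 g/cup = 18.0 g
granulated sugar: 2.5 oz × 1/6 × 28.35 g/oz ≈ 11.8 g
dried cranberries: (3 tbsp + 1 tsp = 10/3 tbsp) × 1/6 ÷ 16 tbsp/cup × 140 g/cup ≈ 4.9 g

sliced almonds: 18.0 g; granulated sugar: 11.8 g; dried cranberries: 4.9 g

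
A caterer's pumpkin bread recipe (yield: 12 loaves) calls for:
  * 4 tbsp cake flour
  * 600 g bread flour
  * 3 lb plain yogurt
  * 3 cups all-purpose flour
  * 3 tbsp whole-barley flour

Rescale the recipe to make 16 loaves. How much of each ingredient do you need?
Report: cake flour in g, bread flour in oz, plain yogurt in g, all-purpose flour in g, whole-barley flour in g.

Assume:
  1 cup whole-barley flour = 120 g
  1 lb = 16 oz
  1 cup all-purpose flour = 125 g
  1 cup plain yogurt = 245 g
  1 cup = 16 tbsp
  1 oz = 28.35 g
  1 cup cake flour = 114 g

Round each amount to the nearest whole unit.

cake flour: 38 g; bread flour: 28 oz; plain yogurt: 1814 g; all-purpose flour: 500 g; whole-barley flour: 30 g

Scaling factor: 16/12 = 4/3.
cake flour: 4 tbsp × 4/3 ÷ 16 tbsp/cup × 114 g/cup = 38 g
bread flour: 600 g × 4/3 ÷ 28.35 g/oz ≈ 28 oz
plain yogurt: 3 lb × 4/3 × 16 oz/lb × 28.35 g/oz ≈ 1814 g
all-purpose flour: 3 cup × 4/3 × 125 g/cup = 500 g
whole-barley flour: 3 tbsp × 4/3 ÷ 16 tbsp/cup × 120 g/cup = 30 g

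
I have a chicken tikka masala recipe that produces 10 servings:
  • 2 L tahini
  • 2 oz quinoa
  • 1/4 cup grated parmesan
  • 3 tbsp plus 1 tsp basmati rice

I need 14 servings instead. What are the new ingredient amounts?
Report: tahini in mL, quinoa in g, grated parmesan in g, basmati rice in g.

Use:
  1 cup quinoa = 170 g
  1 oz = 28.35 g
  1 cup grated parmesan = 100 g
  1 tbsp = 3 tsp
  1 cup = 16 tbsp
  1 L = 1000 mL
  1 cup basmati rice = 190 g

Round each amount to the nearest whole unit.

tahini: 2800 mL; quinoa: 79 g; grated parmesan: 35 g; basmati rice: 55 g

Scaling factor: 14/10 = 7/5 = 1.4.
tahini: 2 L × 7/5 × 1000 mL/L = 2800 mL
quinoa: 2 oz × 7/5 × 28.35 g/oz ≈ 79 g
grated parmesan: 0.25 cup × 7/5 × 100 g/cup = 35 g
basmati rice: (3 tbsp + 1 tsp = 10/3 tbsp) × 7/5 ÷ 16 tbsp/cup × 190 g/cup ≈ 55 g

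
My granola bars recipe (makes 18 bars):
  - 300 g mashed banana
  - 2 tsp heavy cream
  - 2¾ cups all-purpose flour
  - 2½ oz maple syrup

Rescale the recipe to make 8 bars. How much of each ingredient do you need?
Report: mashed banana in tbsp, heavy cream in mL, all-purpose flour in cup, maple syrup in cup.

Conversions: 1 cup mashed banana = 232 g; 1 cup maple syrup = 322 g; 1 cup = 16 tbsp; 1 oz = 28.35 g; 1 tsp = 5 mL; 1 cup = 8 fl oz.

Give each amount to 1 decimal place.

Scaling factor: 8/18 = 4/9.
mashed banana: 300 g × 4/9 ÷ 232 g/cup × 16 tbsp/cup ≈ 9.2 tbsp
heavy cream: 2 tsp × 4/9 × 5 mL/tsp ≈ 4.4 mL
all-purpose flour: 2.75 cup × 4/9 ≈ 1.2 cup
maple syrup: 2.5 oz × 4/9 × 28.35 g/oz ÷ 322 g/cup ≈ 0.1 cup

mashed banana: 9.2 tbsp; heavy cream: 4.4 mL; all-purpose flour: 1.2 cup; maple syrup: 0.1 cup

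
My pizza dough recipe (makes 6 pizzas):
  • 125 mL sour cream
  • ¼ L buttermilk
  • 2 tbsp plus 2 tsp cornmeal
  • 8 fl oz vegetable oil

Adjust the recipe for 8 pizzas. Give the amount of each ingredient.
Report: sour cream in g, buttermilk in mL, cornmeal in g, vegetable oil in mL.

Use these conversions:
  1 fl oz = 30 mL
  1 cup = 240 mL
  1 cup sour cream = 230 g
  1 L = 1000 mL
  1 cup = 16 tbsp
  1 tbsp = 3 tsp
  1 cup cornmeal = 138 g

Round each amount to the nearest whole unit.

Scaling factor: 8/6 = 4/3.
sour cream: 125 mL × 4/3 ÷ 240 mL/cup × 230 g/cup ≈ 160 g
buttermilk: 0.25 L × 4/3 × 1000 mL/L ≈ 333 mL
cornmeal: (2 tbsp + 2 tsp = 8/3 tbsp) × 4/3 ÷ 16 tbsp/cup × 138 g/cup ≈ 31 g
vegetable oil: 8 fl oz × 4/3 × 30 mL/fl oz = 320 mL

sour cream: 160 g; buttermilk: 333 mL; cornmeal: 31 g; vegetable oil: 320 mL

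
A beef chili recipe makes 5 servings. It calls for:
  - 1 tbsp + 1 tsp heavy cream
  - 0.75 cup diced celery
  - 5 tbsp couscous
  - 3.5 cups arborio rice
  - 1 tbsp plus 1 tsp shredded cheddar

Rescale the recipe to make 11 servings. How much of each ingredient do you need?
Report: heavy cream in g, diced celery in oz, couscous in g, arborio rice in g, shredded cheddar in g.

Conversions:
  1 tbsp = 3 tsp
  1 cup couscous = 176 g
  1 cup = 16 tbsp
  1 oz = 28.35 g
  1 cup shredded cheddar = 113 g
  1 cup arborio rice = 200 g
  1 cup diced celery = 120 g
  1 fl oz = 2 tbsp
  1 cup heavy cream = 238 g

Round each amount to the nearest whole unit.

heavy cream: 44 g; diced celery: 7 oz; couscous: 121 g; arborio rice: 1540 g; shredded cheddar: 21 g

Scaling factor: 11/5 = 2.2.
heavy cream: (1 tbsp + 1 tsp = 4/3 tbsp) × 11/5 ÷ 16 tbsp/cup × 238 g/cup ≈ 44 g
diced celery: 0.75 cup × 11/5 × 120 g/cup ÷ 28.35 g/oz ≈ 7 oz
couscous: 5 tbsp × 11/5 ÷ 16 tbsp/cup × 176 g/cup = 121 g
arborio rice: 3.5 cup × 11/5 × 200 g/cup = 1540 g
shredded cheddar: (1 tbsp + 1 tsp = 4/3 tbsp) × 11/5 ÷ 16 tbsp/cup × 113 g/cup ≈ 21 g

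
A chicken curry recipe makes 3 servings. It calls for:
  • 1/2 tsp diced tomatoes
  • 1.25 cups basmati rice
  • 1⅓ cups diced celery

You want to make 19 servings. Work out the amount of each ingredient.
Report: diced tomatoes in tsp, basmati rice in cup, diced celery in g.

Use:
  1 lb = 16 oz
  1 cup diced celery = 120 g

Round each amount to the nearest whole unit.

Scaling factor: 19/3.
diced tomatoes: 0.5 tsp × 19/3 ≈ 3 tsp
basmati rice: 1.25 cup × 19/3 ≈ 8 cup
diced celery: 4/3 cup × 19/3 × 120 g/cup ≈ 1013 g

diced tomatoes: 3 tsp; basmati rice: 8 cup; diced celery: 1013 g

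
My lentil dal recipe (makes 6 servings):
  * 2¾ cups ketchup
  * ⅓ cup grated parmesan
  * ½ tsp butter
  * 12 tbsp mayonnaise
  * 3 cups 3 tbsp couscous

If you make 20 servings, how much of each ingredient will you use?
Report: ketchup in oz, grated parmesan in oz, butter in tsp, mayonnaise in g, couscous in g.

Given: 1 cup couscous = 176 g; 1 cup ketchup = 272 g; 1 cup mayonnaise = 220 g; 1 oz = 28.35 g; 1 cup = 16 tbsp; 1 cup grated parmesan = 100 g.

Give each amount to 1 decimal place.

ketchup: 87.9 oz; grated parmesan: 3.9 oz; butter: 1.7 tsp; mayonnaise: 550.0 g; couscous: 1870.0 g

Scaling factor: 20/6 = 10/3.
ketchup: 2.75 cup × 10/3 × 272 g/cup ÷ 28.35 g/oz ≈ 87.9 oz
grated parmesan: 1/3 cup × 10/3 × 100 g/cup ÷ 28.35 g/oz ≈ 3.9 oz
butter: 0.5 tsp × 10/3 ≈ 1.7 tsp
mayonnaise: 12 tbsp × 10/3 ÷ 16 tbsp/cup × 220 g/cup = 550.0 g
couscous: (3 cup + 3 tbsp = 3.1875 cup) × 10/3 × 176 g/cup = 1870.0 g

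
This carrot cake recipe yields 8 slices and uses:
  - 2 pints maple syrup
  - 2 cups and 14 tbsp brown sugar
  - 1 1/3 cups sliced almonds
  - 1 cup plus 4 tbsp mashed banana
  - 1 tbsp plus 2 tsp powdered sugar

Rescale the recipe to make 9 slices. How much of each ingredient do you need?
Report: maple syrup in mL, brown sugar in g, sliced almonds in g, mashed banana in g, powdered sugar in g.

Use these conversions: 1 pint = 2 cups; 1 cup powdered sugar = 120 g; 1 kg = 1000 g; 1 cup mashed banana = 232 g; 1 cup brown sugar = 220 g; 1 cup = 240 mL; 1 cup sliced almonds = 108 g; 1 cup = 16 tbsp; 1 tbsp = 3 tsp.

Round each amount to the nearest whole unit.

maple syrup: 1080 mL; brown sugar: 712 g; sliced almonds: 162 g; mashed banana: 326 g; powdered sugar: 14 g

Scaling factor: 9/8 = 1.125.
maple syrup: 2 pint × 9/8 × 2 cup/pint × 240 mL/cup = 1080 mL
brown sugar: (2 cup + 14 tbsp = 2.875 cup) × 9/8 × 220 g/cup ≈ 712 g
sliced almonds: 4/3 cup × 9/8 × 108 g/cup = 162 g
mashed banana: (1 cup + 4 tbsp = 1.25 cup) × 9/8 × 232 g/cup ≈ 326 g
powdered sugar: (1 tbsp + 2 tsp = 5/3 tbsp) × 9/8 ÷ 16 tbsp/cup × 120 g/cup ≈ 14 g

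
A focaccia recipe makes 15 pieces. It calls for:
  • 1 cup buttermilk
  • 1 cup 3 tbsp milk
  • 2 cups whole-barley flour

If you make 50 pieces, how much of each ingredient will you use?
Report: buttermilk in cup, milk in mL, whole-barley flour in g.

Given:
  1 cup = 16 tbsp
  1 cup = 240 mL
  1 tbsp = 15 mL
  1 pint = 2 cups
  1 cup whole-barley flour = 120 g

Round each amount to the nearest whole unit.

buttermilk: 3 cup; milk: 950 mL; whole-barley flour: 800 g

Scaling factor: 50/15 = 10/3.
buttermilk: 1 cup × 10/3 ≈ 3 cup
milk: (1 cup + 3 tbsp = 1.1875 cup) × 10/3 × 240 mL/cup = 950 mL
whole-barley flour: 2 cup × 10/3 × 120 g/cup = 800 g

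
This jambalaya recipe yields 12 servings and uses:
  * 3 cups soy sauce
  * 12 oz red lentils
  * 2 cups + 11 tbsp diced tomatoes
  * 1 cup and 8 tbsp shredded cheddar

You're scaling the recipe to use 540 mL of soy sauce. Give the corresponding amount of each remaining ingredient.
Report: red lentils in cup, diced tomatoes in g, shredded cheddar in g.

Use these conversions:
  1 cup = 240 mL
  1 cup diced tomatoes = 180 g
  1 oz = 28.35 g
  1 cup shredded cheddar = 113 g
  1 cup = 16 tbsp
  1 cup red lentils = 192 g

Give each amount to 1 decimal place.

red lentils: 1.3 cup; diced tomatoes: 362.8 g; shredded cheddar: 127.1 g

The original recipe has 720 mL of soy sauce, so the scaling factor is 540 ÷ 720 = 3/4 = 0.75.
red lentils: 12 oz × 3/4 × 28.35 g/oz ÷ 192 g/cup ≈ 1.3 cup
diced tomatoes: (2 cup + 11 tbsp = 2.6875 cup) × 3/4 × 180 g/cup ≈ 362.8 g
shredded cheddar: (1 cup + 8 tbsp = 1.5 cup) × 3/4 × 113 g/cup ≈ 127.1 g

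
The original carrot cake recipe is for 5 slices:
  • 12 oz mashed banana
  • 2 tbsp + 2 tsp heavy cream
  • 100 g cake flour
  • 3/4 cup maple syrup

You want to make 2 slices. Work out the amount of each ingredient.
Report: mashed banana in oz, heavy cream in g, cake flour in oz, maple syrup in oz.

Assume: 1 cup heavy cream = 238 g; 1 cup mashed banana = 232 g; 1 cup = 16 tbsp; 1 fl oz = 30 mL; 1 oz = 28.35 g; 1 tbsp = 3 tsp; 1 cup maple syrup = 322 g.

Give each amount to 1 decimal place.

Scaling factor: 2/5 = 0.4.
mashed banana: 12 oz × 2/5 = 4.8 oz
heavy cream: (2 tbsp + 2 tsp = 8/3 tbsp) × 2/5 ÷ 16 tbsp/cup × 238 g/cup ≈ 15.9 g
cake flour: 100 g × 2/5 ÷ 28.35 g/oz ≈ 1.4 oz
maple syrup: 0.75 cup × 2/5 × 322 g/cup ÷ 28.35 g/oz ≈ 3.4 oz

mashed banana: 4.8 oz; heavy cream: 15.9 g; cake flour: 1.4 oz; maple syrup: 3.4 oz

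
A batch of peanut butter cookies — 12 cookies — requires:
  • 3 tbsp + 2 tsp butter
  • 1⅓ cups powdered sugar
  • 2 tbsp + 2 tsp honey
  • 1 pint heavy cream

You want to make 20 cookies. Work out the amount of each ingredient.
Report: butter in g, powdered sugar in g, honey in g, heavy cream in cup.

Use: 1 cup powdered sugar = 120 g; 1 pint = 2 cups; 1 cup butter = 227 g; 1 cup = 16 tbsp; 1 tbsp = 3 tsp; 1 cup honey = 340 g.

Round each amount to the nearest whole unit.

Scaling factor: 20/12 = 5/3.
butter: (3 tbsp + 2 tsp = 11/3 tbsp) × 5/3 ÷ 16 tbsp/cup × 227 g/cup ≈ 87 g
powdered sugar: 4/3 cup × 5/3 × 120 g/cup ≈ 267 g
honey: (2 tbsp + 2 tsp = 8/3 tbsp) × 5/3 ÷ 16 tbsp/cup × 340 g/cup ≈ 94 g
heavy cream: 1 pint × 5/3 × 2 cup/pint ≈ 3 cup

butter: 87 g; powdered sugar: 267 g; honey: 94 g; heavy cream: 3 cup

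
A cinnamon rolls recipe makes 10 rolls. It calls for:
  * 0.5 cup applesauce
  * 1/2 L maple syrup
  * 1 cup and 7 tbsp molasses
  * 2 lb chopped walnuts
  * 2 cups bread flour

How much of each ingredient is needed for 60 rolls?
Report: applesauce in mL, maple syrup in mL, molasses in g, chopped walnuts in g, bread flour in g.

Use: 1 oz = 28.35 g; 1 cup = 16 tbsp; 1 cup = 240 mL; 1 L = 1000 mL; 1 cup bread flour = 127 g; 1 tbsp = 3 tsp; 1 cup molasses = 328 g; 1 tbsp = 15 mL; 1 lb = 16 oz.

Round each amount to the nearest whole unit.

Scaling factor: 60/10 = 6.
applesauce: 0.5 cup × 6 × 240 mL/cup = 720 mL
maple syrup: 0.5 L × 6 × 1000 mL/L = 3000 mL
molasses: (1 cup + 7 tbsp = 1.4375 cup) × 6 × 328 g/cup = 2829 g
chopped walnuts: 2 lb × 6 × 16 oz/lb × 28.35 g/oz ≈ 5443 g
bread flour: 2 cup × 6 × 127 g/cup = 1524 g

applesauce: 720 mL; maple syrup: 3000 mL; molasses: 2829 g; chopped walnuts: 5443 g; bread flour: 1524 g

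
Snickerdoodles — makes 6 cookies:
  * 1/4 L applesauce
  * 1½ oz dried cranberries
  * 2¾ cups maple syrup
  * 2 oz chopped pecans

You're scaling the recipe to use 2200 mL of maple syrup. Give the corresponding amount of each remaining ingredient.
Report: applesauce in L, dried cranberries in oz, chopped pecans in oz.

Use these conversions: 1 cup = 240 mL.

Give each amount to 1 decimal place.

The original recipe has 660 mL of maple syrup, so the scaling factor is 2200 ÷ 660 = 10/3.
applesauce: 0.25 L × 10/3 ≈ 0.8 L
dried cranberries: 1.5 oz × 10/3 = 5.0 oz
chopped pecans: 2 oz × 10/3 ≈ 6.7 oz

applesauce: 0.8 L; dried cranberries: 5.0 oz; chopped pecans: 6.7 oz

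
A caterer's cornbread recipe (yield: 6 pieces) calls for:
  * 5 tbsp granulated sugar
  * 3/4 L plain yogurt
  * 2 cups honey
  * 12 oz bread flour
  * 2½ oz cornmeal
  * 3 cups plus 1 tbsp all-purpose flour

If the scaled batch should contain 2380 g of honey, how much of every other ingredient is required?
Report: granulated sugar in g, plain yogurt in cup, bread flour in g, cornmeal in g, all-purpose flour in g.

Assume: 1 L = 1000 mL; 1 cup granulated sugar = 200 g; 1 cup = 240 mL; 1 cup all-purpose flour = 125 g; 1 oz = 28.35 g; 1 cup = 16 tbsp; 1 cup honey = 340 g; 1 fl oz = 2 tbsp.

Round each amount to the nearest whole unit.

The original recipe has 680 g of honey, so the scaling factor is 2380 ÷ 680 = 7/2 = 3.5.
granulated sugar: 5 tbsp × 7/2 ÷ 16 tbsp/cup × 200 g/cup ≈ 219 g
plain yogurt: 0.75 L × 7/2 × 1000 mL/L ÷ 240 mL/cup ≈ 11 cup
bread flour: 12 oz × 7/2 × 28.35 g/oz ≈ 1191 g
cornmeal: 2.5 oz × 7/2 × 28.35 g/oz ≈ 248 g
all-purpose flour: (3 cup + 1 tbsp = 3.0625 cup) × 7/2 × 125 g/cup ≈ 1340 g

granulated sugar: 219 g; plain yogurt: 11 cup; bread flour: 1191 g; cornmeal: 248 g; all-purpose flour: 1340 g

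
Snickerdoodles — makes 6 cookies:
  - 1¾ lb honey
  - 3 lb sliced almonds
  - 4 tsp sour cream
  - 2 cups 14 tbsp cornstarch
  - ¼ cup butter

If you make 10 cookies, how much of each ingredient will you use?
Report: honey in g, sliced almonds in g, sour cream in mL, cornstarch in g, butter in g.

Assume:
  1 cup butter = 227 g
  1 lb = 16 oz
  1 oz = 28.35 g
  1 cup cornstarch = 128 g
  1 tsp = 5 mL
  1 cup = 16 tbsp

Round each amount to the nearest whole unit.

honey: 1323 g; sliced almonds: 2268 g; sour cream: 33 mL; cornstarch: 613 g; butter: 95 g

Scaling factor: 10/6 = 5/3.
honey: 1.75 lb × 5/3 × 16 oz/lb × 28.35 g/oz = 1323 g
sliced almonds: 3 lb × 5/3 × 16 oz/lb × 28.35 g/oz = 2268 g
sour cream: 4 tsp × 5/3 × 5 mL/tsp ≈ 33 mL
cornstarch: (2 cup + 14 tbsp = 2.875 cup) × 5/3 × 128 g/cup ≈ 613 g
butter: 0.25 cup × 5/3 × 227 g/cup ≈ 95 g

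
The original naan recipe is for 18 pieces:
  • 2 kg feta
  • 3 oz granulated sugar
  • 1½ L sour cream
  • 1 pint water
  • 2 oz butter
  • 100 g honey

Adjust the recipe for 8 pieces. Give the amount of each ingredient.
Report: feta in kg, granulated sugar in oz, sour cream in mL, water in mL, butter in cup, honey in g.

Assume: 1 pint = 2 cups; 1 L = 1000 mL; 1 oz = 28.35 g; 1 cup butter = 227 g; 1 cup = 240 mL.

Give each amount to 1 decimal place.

feta: 0.9 kg; granulated sugar: 1.3 oz; sour cream: 666.7 mL; water: 213.3 mL; butter: 0.1 cup; honey: 44.4 g

Scaling factor: 8/18 = 4/9.
feta: 2 kg × 4/9 ≈ 0.9 kg
granulated sugar: 3 oz × 4/9 ≈ 1.3 oz
sour cream: 1.5 L × 4/9 × 1000 mL/L ≈ 666.7 mL
water: 1 pint × 4/9 × 2 cup/pint × 240 mL/cup ≈ 213.3 mL
butter: 2 oz × 4/9 × 28.35 g/oz ÷ 227 g/cup ≈ 0.1 cup
honey: 100 g × 4/9 ≈ 44.4 g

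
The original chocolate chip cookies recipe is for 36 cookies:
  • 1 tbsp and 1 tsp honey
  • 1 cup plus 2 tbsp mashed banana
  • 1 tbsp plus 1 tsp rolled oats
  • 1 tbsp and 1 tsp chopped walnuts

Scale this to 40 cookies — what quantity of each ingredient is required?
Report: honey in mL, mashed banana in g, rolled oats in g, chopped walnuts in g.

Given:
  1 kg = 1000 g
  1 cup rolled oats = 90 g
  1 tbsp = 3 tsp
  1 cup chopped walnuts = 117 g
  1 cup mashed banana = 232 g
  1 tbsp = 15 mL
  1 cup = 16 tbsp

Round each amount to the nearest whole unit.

honey: 22 mL; mashed banana: 290 g; rolled oats: 8 g; chopped walnuts: 11 g

Scaling factor: 40/36 = 10/9.
honey: (1 tbsp + 1 tsp = 4/3 tbsp) × 10/9 × 15 mL/tbsp ≈ 22 mL
mashed banana: (1 cup + 2 tbsp = 1.125 cup) × 10/9 × 232 g/cup = 290 g
rolled oats: (1 tbsp + 1 tsp = 4/3 tbsp) × 10/9 ÷ 16 tbsp/cup × 90 g/cup ≈ 8 g
chopped walnuts: (1 tbsp + 1 tsp = 4/3 tbsp) × 10/9 ÷ 16 tbsp/cup × 117 g/cup ≈ 11 g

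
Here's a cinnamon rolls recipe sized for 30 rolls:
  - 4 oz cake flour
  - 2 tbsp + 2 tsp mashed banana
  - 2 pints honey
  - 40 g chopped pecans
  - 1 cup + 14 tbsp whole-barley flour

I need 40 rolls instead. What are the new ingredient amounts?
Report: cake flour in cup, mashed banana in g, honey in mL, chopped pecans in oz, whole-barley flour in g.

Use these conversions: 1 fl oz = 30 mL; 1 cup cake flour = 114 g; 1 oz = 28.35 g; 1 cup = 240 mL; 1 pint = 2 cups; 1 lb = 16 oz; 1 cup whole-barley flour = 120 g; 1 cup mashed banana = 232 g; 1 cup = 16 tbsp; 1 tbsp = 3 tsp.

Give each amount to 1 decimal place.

cake flour: 1.3 cup; mashed banana: 51.6 g; honey: 1280.0 mL; chopped pecans: 1.9 oz; whole-barley flour: 300.0 g

Scaling factor: 40/30 = 4/3.
cake flour: 4 oz × 4/3 × 28.35 g/oz ÷ 114 g/cup ≈ 1.3 cup
mashed banana: (2 tbsp + 2 tsp = 8/3 tbsp) × 4/3 ÷ 16 tbsp/cup × 232 g/cup ≈ 51.6 g
honey: 2 pint × 4/3 × 2 cup/pint × 240 mL/cup = 1280.0 mL
chopped pecans: 40 g × 4/3 ÷ 28.35 g/oz ≈ 1.9 oz
whole-barley flour: (1 cup + 14 tbsp = 1.875 cup) × 4/3 × 120 g/cup = 300.0 g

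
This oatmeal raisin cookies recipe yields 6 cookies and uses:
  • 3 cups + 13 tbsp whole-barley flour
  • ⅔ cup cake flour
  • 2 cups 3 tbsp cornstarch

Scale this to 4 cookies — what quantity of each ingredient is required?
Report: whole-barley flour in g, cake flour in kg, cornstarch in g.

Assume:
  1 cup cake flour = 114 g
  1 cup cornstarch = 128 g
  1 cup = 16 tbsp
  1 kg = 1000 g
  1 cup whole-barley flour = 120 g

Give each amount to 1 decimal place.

whole-barley flour: 305.0 g; cake flour: 0.1 kg; cornstarch: 186.7 g

Scaling factor: 4/6 = 2/3.
whole-barley flour: (3 cup + 13 tbsp = 3.8125 cup) × 2/3 × 120 g/cup = 305.0 g
cake flour: 2/3 cup × 2/3 × 114 g/cup ÷ 1000 g/kg ≈ 0.1 kg
cornstarch: (2 cup + 3 tbsp = 2.1875 cup) × 2/3 × 128 g/cup ≈ 186.7 g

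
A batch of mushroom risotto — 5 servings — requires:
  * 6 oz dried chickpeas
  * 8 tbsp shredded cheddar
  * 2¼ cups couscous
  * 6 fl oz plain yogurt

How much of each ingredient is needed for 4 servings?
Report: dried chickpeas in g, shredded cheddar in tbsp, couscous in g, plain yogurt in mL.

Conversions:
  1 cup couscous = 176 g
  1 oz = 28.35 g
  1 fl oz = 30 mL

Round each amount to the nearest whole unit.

dried chickpeas: 136 g; shredded cheddar: 6 tbsp; couscous: 317 g; plain yogurt: 144 mL

Scaling factor: 4/5 = 0.8.
dried chickpeas: 6 oz × 4/5 × 28.35 g/oz ≈ 136 g
shredded cheddar: 8 tbsp × 4/5 ≈ 6 tbsp
couscous: 2.25 cup × 4/5 × 176 g/cup ≈ 317 g
plain yogurt: 6 fl oz × 4/5 × 30 mL/fl oz = 144 mL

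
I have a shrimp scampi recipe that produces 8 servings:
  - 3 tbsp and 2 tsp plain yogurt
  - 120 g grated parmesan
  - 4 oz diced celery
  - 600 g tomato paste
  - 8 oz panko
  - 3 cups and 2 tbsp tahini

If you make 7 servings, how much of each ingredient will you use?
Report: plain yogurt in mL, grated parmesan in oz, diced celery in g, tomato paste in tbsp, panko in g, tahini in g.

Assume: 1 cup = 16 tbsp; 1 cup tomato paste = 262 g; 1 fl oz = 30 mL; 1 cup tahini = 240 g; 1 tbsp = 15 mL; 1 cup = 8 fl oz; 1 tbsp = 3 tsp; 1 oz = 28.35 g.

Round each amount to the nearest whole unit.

plain yogurt: 48 mL; grated parmesan: 4 oz; diced celery: 99 g; tomato paste: 32 tbsp; panko: 198 g; tahini: 656 g

Scaling factor: 7/8 = 0.875.
plain yogurt: (3 tbsp + 2 tsp = 11/3 tbsp) × 7/8 × 15 mL/tbsp ≈ 48 mL
grated parmesan: 120 g × 7/8 ÷ 28.35 g/oz ≈ 4 oz
diced celery: 4 oz × 7/8 × 28.35 g/oz ≈ 99 g
tomato paste: 600 g × 7/8 ÷ 262 g/cup × 16 tbsp/cup ≈ 32 tbsp
panko: 8 oz × 7/8 × 28.35 g/oz ≈ 198 g
tahini: (3 cup + 2 tbsp = 3.125 cup) × 7/8 × 240 g/cup ≈ 656 g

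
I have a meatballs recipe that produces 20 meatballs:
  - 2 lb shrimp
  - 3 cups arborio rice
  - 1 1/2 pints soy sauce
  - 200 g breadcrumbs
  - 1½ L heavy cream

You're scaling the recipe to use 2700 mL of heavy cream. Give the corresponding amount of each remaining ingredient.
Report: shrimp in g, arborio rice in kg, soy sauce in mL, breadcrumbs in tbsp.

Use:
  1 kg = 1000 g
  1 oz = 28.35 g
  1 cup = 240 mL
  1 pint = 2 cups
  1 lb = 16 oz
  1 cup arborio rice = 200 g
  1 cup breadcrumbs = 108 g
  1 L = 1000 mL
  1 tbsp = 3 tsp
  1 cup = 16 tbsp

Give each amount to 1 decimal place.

The original recipe has 1500 mL of heavy cream, so the scaling factor is 2700 ÷ 1500 = 9/5 = 1.8.
shrimp: 2 lb × 9/5 × 16 oz/lb × 28.35 g/oz ≈ 1633.0 g
arborio rice: 3 cup × 9/5 × 200 g/cup ÷ 1000 g/kg ≈ 1.1 kg
soy sauce: 1.5 pint × 9/5 × 2 cup/pint × 240 mL/cup = 1296.0 mL
breadcrumbs: 200 g × 9/5 ÷ 108 g/cup × 16 tbsp/cup ≈ 53.3 tbsp

shrimp: 1633.0 g; arborio rice: 1.1 kg; soy sauce: 1296.0 mL; breadcrumbs: 53.3 tbsp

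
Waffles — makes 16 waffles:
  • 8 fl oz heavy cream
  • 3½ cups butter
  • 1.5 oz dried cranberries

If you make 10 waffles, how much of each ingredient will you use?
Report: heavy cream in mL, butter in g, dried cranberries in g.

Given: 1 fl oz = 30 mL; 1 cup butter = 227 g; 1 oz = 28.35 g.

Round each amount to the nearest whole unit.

Scaling factor: 10/16 = 5/8 = 0.625.
heavy cream: 8 fl oz × 5/8 × 30 mL/fl oz = 150 mL
butter: 3.5 cup × 5/8 × 227 g/cup ≈ 497 g
dried cranberries: 1.5 oz × 5/8 × 28.35 g/oz ≈ 27 g

heavy cream: 150 mL; butter: 497 g; dried cranberries: 27 g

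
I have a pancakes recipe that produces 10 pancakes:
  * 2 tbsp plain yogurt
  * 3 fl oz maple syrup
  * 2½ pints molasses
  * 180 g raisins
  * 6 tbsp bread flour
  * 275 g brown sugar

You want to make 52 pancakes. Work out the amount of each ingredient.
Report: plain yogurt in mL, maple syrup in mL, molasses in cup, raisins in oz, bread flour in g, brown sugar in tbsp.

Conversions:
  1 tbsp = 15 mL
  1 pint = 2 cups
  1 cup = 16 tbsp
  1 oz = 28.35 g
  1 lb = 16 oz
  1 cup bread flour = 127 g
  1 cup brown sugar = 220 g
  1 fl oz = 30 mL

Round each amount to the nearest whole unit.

plain yogurt: 156 mL; maple syrup: 468 mL; molasses: 26 cup; raisins: 33 oz; bread flour: 248 g; brown sugar: 104 tbsp

Scaling factor: 52/10 = 26/5 = 5.2.
plain yogurt: 2 tbsp × 26/5 × 15 mL/tbsp = 156 mL
maple syrup: 3 fl oz × 26/5 × 30 mL/fl oz = 468 mL
molasses: 2.5 pint × 26/5 × 2 cup/pint = 26 cup
raisins: 180 g × 26/5 ÷ 28.35 g/oz ≈ 33 oz
bread flour: 6 tbsp × 26/5 ÷ 16 tbsp/cup × 127 g/cup ≈ 248 g
brown sugar: 275 g × 26/5 ÷ 220 g/cup × 16 tbsp/cup = 104 tbsp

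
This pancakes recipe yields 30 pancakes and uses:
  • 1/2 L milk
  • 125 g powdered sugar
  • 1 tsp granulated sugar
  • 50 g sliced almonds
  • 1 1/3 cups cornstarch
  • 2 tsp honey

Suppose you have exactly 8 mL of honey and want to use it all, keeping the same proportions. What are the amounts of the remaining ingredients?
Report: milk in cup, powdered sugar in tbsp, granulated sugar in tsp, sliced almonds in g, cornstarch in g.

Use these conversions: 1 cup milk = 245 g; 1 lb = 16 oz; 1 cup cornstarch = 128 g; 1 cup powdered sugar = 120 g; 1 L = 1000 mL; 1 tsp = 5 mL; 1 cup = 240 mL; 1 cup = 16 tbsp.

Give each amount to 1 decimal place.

milk: 1.7 cup; powdered sugar: 13.3 tbsp; granulated sugar: 0.8 tsp; sliced almonds: 40.0 g; cornstarch: 136.5 g

The original recipe has 10 mL of honey, so the scaling factor is 8 ÷ 10 = 4/5 = 0.8.
milk: 0.5 L × 4/5 × 1000 mL/L ÷ 240 mL/cup ≈ 1.7 cup
powdered sugar: 125 g × 4/5 ÷ 120 g/cup × 16 tbsp/cup ≈ 13.3 tbsp
granulated sugar: 1 tsp × 4/5 = 0.8 tsp
sliced almonds: 50 g × 4/5 = 40.0 g
cornstarch: 4/3 cup × 4/5 × 128 g/cup ≈ 136.5 g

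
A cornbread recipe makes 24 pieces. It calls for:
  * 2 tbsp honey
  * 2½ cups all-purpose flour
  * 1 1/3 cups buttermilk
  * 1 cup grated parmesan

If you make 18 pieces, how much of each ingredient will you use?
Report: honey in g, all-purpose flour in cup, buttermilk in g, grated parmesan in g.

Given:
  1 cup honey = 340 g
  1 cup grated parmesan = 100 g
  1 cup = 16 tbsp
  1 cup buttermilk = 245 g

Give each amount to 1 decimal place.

honey: 31.9 g; all-purpose flour: 1.9 cup; buttermilk: 245.0 g; grated parmesan: 75.0 g

Scaling factor: 18/24 = 3/4 = 0.75.
honey: 2 tbsp × 3/4 ÷ 16 tbsp/cup × 340 g/cup ≈ 31.9 g
all-purpose flour: 2.5 cup × 3/4 ≈ 1.9 cup
buttermilk: 4/3 cup × 3/4 × 245 g/cup = 245.0 g
grated parmesan: 1 cup × 3/4 × 100 g/cup = 75.0 g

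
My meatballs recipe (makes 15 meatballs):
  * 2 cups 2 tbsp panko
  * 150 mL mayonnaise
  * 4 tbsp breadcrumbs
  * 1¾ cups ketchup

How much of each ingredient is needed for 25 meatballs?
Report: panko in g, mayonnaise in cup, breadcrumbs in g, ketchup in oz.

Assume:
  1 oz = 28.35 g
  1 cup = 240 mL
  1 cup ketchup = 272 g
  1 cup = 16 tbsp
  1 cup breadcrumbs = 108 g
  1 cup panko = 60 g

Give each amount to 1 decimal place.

Scaling factor: 25/15 = 5/3.
panko: (2 cup + 2 tbsp = 2.125 cup) × 5/3 × 60 g/cup = 212.5 g
mayonnaise: 150 mL × 5/3 ÷ 240 mL/cup ≈ 1.0 cup
breadcrumbs: 4 tbsp × 5/3 ÷ 16 tbsp/cup × 108 g/cup = 45.0 g
ketchup: 1.75 cup × 5/3 × 272 g/cup ÷ 28.35 g/oz ≈ 28.0 oz

panko: 212.5 g; mayonnaise: 1.0 cup; breadcrumbs: 45.0 g; ketchup: 28.0 oz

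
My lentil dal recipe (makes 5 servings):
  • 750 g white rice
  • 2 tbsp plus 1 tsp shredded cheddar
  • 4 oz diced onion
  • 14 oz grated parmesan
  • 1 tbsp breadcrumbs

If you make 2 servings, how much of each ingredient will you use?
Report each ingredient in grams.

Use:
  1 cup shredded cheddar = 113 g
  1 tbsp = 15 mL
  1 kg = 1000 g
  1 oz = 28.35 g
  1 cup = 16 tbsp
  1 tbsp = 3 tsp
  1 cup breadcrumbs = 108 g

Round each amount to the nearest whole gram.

white rice: 300 g; shredded cheddar: 7 g; diced onion: 45 g; grated parmesan: 159 g; breadcrumbs: 3 g

Scaling factor: 2/5 = 0.4.
white rice: 750 g × 2/5 = 300 g
shredded cheddar: (2 tbsp + 1 tsp = 7/3 tbsp) × 2/5 ÷ 16 tbsp/cup × 113 g/cup ≈ 7 g
diced onion: 4 oz × 2/5 × 28.35 g/oz ≈ 45 g
grated parmesan: 14 oz × 2/5 × 28.35 g/oz ≈ 159 g
breadcrumbs: 1 tbsp × 2/5 ÷ 16 tbsp/cup × 108 g/cup ≈ 3 g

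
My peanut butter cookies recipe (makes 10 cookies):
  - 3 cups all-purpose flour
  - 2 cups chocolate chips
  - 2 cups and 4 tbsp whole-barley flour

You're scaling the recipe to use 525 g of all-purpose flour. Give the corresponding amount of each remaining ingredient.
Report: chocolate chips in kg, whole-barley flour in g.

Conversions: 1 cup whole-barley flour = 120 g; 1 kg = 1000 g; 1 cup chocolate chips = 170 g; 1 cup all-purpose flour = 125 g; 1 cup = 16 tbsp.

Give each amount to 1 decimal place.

chocolate chips: 0.5 kg; whole-barley flour: 378.0 g

The original recipe has 375 g of all-purpose flour, so the scaling factor is 525 ÷ 375 = 7/5 = 1.4.
chocolate chips: 2 cup × 7/5 × 170 g/cup ÷ 1000 g/kg ≈ 0.5 kg
whole-barley flour: (2 cup + 4 tbsp = 2.25 cup) × 7/5 × 120 g/cup = 378.0 g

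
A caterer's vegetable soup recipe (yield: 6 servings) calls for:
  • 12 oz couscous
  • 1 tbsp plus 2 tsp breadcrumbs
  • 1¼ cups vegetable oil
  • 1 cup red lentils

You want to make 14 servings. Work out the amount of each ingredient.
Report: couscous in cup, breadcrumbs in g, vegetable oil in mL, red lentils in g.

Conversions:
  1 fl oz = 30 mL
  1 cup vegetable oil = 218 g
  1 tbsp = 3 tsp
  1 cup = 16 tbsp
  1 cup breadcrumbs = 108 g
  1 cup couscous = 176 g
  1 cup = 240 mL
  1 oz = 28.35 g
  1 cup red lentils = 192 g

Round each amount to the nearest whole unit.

couscous: 5 cup; breadcrumbs: 26 g; vegetable oil: 700 mL; red lentils: 448 g

Scaling factor: 14/6 = 7/3.
couscous: 12 oz × 7/3 × 28.35 g/oz ÷ 176 g/cup ≈ 5 cup
breadcrumbs: (1 tbsp + 2 tsp = 5/3 tbsp) × 7/3 ÷ 16 tbsp/cup × 108 g/cup ≈ 26 g
vegetable oil: 1.25 cup × 7/3 × 240 mL/cup = 700 mL
red lentils: 1 cup × 7/3 × 192 g/cup = 448 g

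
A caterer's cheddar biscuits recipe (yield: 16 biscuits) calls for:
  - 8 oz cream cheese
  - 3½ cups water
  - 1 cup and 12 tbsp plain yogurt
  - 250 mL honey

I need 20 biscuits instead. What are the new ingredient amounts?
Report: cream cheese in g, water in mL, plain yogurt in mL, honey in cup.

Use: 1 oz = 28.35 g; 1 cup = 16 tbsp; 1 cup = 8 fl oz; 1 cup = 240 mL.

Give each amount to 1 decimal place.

cream cheese: 283.5 g; water: 1050.0 mL; plain yogurt: 525.0 mL; honey: 1.3 cup

Scaling factor: 20/16 = 5/4 = 1.25.
cream cheese: 8 oz × 5/4 × 28.35 g/oz = 283.5 g
water: 3.5 cup × 5/4 × 240 mL/cup = 1050.0 mL
plain yogurt: (1 cup + 12 tbsp = 1.75 cup) × 5/4 × 240 mL/cup = 525.0 mL
honey: 250 mL × 5/4 ÷ 240 mL/cup ≈ 1.3 cup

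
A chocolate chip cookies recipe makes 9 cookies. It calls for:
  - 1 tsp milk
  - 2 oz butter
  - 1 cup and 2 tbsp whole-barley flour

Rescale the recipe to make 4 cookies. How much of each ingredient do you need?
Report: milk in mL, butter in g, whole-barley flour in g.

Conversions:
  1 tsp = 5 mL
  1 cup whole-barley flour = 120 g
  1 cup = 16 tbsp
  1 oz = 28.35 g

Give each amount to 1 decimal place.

Scaling factor: 4/9.
milk: 1 tsp × 4/9 × 5 mL/tsp ≈ 2.2 mL
butter: 2 oz × 4/9 × 28.35 g/oz = 25.2 g
whole-barley flour: (1 cup + 2 tbsp = 1.125 cup) × 4/9 × 120 g/cup = 60.0 g

milk: 2.2 mL; butter: 25.2 g; whole-barley flour: 60.0 g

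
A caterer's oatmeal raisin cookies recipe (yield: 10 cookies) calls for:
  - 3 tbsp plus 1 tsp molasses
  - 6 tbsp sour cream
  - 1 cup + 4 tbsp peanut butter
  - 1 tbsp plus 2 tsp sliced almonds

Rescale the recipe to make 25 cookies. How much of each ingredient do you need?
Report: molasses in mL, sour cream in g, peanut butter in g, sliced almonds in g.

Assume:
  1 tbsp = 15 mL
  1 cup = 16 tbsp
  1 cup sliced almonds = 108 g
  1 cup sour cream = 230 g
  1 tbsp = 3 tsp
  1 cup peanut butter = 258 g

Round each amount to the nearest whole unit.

molasses: 125 mL; sour cream: 216 g; peanut butter: 806 g; sliced almonds: 28 g

Scaling factor: 25/10 = 5/2 = 2.5.
molasses: (3 tbsp + 1 tsp = 10/3 tbsp) × 5/2 × 15 mL/tbsp = 125 mL
sour cream: 6 tbsp × 5/2 ÷ 16 tbsp/cup × 230 g/cup ≈ 216 g
peanut butter: (1 cup + 4 tbsp = 1.25 cup) × 5/2 × 258 g/cup ≈ 806 g
sliced almonds: (1 tbsp + 2 tsp = 5/3 tbsp) × 5/2 ÷ 16 tbsp/cup × 108 g/cup ≈ 28 g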